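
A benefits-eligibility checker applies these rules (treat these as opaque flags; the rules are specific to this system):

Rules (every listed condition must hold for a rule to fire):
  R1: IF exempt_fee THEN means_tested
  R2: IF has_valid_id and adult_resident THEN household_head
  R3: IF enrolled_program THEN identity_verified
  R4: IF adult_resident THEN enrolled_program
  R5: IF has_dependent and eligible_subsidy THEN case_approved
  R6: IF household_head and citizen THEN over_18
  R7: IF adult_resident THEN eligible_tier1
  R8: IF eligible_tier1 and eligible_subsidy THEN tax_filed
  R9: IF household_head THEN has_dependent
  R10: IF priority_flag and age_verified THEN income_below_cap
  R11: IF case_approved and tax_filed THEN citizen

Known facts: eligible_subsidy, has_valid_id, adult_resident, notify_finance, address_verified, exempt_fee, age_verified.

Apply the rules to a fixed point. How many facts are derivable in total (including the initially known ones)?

17

[1] R1 [IF exempt_fee THEN means_tested]; R2 [IF has_valid_id and adult_resident THEN household_head]; R4 [IF adult_resident THEN enrolled_program]; R7 [IF adult_resident THEN eligible_tier1]. ⇒ new: means_tested, household_head, enrolled_program, eligible_tier1.
[2] R3 [IF enrolled_program THEN identity_verified]; R8 [IF eligible_tier1 and eligible_subsidy THEN tax_filed]; R9 [IF household_head THEN has_dependent]. ⇒ new: identity_verified, tax_filed, has_dependent.
[3] R5 [IF has_dependent and eligible_subsidy THEN case_approved]. ⇒ new: case_approved.
[4] R11 [IF case_approved and tax_filed THEN citizen]. ⇒ new: citizen.
[5] R6 [IF household_head and citizen THEN over_18]. ⇒ new: over_18.
Closure: {address_verified, adult_resident, age_verified, case_approved, citizen, eligible_subsidy, eligible_tier1, enrolled_program, exempt_fee, has_dependent, has_valid_id, household_head, identity_verified, means_tested, notify_finance, over_18, tax_filed} — 17 facts.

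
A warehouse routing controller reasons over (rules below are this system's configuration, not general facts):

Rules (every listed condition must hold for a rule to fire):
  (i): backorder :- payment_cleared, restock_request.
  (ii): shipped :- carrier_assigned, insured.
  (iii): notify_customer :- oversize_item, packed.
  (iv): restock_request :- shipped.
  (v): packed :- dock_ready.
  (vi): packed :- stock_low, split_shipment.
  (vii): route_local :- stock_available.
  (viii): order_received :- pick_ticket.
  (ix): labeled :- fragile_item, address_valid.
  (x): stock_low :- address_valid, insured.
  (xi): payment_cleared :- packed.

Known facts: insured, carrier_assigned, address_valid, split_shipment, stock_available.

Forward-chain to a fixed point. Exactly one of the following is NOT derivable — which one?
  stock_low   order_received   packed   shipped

order_received

[1] (ii) [shipped :- carrier_assigned, insured.]; (vii) [route_local :- stock_available.]; (x) [stock_low :- address_valid, insured.]. ⇒ new: shipped, route_local, stock_low.
[2] (iv) [restock_request :- shipped.]; (vi) [packed :- stock_low, split_shipment.]. ⇒ new: restock_request, packed.
[3] (xi) [payment_cleared :- packed.]. ⇒ new: payment_cleared.
[4] (i) [backorder :- payment_cleared, restock_request.]. ⇒ new: backorder.
Derived: stock_low (round 1), packed (round 2), shipped (round 1). order_received never appears in any round.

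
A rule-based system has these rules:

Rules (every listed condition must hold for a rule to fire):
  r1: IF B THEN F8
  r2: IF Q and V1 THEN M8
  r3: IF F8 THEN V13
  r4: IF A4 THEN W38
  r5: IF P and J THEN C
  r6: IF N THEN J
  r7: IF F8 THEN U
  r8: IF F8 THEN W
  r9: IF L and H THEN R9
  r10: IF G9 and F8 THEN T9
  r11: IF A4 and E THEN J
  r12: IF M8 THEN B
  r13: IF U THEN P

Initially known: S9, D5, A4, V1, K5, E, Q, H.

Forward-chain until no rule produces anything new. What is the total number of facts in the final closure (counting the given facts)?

Round 1: r2 [IF Q and V1 THEN M8]; r4 [IF A4 THEN W38]; r11 [IF A4 and E THEN J]. Adds M8, W38, J.
Round 2: r12 [IF M8 THEN B]. Adds B.
Round 3: r1 [IF B THEN F8]. Adds F8.
Round 4: r3 [IF F8 THEN V13]; r7 [IF F8 THEN U]; r8 [IF F8 THEN W]. Adds V13, U, W.
Round 5: r13 [IF U THEN P]. Adds P.
Round 6: r5 [IF P and J THEN C]. Adds C.
Closure: {A4, B, C, D5, E, F8, H, J, K5, M8, P, Q, S9, U, V1, V13, W, W38} — 18 facts.

18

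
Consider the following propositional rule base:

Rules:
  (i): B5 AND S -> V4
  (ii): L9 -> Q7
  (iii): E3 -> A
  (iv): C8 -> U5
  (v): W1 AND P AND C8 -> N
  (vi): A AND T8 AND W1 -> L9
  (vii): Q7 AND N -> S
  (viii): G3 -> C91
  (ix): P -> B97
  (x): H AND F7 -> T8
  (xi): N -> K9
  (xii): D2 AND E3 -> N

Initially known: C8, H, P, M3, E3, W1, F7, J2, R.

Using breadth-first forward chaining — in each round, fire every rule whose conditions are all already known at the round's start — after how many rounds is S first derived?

4

Round 1 fires (iii), (iv), (v), (ix), (x), giving A, U5, N, B97, T8.
Round 2 fires (vi), (xi), giving L9, K9.
Round 3 fires (ii), giving Q7.
Round 4 fires (vii), giving S.
S first appears in round 4.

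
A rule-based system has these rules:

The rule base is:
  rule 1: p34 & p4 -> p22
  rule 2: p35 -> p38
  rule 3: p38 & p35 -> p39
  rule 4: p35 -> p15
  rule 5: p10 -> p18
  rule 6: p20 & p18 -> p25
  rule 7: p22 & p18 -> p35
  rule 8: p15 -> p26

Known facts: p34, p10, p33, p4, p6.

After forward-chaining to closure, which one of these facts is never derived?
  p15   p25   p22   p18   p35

p25

[1] rule 1 [p34 & p4 -> p22]; rule 5 [p10 -> p18]. ⇒ new: p22, p18.
[2] rule 7 [p22 & p18 -> p35]. ⇒ new: p35.
[3] rule 2 [p35 -> p38]; rule 4 [p35 -> p15]. ⇒ new: p38, p15.
[4] rule 3 [p38 & p35 -> p39]; rule 8 [p15 -> p26]. ⇒ new: p39, p26.
Derived: p22 (round 1), p35 (round 2), p15 (round 3), p18 (round 1). p25 never appears in any round.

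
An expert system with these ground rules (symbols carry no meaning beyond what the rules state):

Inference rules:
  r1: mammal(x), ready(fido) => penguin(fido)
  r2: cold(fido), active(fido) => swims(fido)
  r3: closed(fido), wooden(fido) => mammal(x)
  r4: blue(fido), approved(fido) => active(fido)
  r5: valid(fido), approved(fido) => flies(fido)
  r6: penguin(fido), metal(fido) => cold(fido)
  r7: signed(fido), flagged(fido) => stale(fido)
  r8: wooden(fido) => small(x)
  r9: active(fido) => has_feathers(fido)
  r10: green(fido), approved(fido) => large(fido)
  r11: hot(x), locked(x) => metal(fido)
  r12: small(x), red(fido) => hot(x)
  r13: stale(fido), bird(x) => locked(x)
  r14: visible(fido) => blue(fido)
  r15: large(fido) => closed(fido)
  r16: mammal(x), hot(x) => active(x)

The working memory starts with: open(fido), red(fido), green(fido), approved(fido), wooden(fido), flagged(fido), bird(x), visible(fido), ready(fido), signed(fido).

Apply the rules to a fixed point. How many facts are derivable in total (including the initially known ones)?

25

[1] r7 [signed(fido), flagged(fido) => stale(fido)]; r8 [wooden(fido) => small(x)]; r10 [green(fido), approved(fido) => large(fido)]; r14 [visible(fido) => blue(fido)]. ⇒ new: stale(fido), small(x), large(fido), blue(fido).
[2] r4 [blue(fido), approved(fido) => active(fido)]; r12 [small(x), red(fido) => hot(x)]; r13 [stale(fido), bird(x) => locked(x)]; r15 [large(fido) => closed(fido)]. ⇒ new: active(fido), hot(x), locked(x), closed(fido).
[3] r3 [closed(fido), wooden(fido) => mammal(x)]; r9 [active(fido) => has_feathers(fido)]; r11 [hot(x), locked(x) => metal(fido)]. ⇒ new: mammal(x), has_feathers(fido), metal(fido).
[4] r1 [mammal(x), ready(fido) => penguin(fido)]; r16 [mammal(x), hot(x) => active(x)]. ⇒ new: penguin(fido), active(x).
[5] r6 [penguin(fido), metal(fido) => cold(fido)]. ⇒ new: cold(fido).
[6] r2 [cold(fido), active(fido) => swims(fido)]. ⇒ new: swims(fido).
Closure: {active(fido), active(x), approved(fido), bird(x), blue(fido), closed(fido), cold(fido), flagged(fido), green(fido), has_feathers(fido), hot(x), large(fido), locked(x), mammal(x), metal(fido), open(fido), penguin(fido), ready(fido), red(fido), signed(fido), small(x), stale(fido), swims(fido), visible(fido), wooden(fido)} — 25 facts.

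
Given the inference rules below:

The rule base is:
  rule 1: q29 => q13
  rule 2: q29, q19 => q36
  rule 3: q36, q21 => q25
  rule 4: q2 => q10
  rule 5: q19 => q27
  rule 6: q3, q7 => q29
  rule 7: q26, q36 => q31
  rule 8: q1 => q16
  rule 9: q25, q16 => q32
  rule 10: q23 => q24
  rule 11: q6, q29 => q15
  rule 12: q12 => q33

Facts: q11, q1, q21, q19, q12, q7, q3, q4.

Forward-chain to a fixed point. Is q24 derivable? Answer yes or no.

Round 1 — rule 5, rule 6, rule 8, rule 12, derive q27, q29, q16, q33.
Round 2 — rule 1, rule 2, derive q13, q36.
Round 3 — rule 3, derive q25.
Round 4 — rule 9, derive q32.
Fixed point reached. q24 is concluded only by rule 10; rule 10 needs q23 (never derived).

no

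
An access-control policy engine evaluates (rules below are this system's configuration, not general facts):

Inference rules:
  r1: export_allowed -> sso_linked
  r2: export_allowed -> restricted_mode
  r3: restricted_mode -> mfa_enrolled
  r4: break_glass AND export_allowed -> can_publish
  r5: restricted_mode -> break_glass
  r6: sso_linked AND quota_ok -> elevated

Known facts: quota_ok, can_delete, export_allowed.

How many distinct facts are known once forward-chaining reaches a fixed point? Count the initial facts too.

9

Round 1 — r1, r2, derive sso_linked, restricted_mode.
Round 2 — r3, r5, r6, derive mfa_enrolled, break_glass, elevated.
Round 3 — r4, derive can_publish.
Closure: {break_glass, can_delete, can_publish, elevated, export_allowed, mfa_enrolled, quota_ok, restricted_mode, sso_linked} — 9 facts.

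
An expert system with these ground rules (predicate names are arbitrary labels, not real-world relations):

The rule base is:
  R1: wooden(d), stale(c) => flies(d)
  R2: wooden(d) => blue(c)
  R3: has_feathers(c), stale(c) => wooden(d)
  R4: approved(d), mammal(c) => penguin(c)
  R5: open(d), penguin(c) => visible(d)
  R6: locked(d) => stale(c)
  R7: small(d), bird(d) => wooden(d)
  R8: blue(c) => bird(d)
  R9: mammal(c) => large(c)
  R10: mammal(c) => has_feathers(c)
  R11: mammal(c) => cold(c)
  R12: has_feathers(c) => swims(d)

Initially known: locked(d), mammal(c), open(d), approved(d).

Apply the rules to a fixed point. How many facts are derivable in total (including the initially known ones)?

15

Round 1 — R4, R6, R9, R10, R11, derive penguin(c), stale(c), large(c), has_feathers(c), cold(c).
Round 2 — R3, R5, R12, derive wooden(d), visible(d), swims(d).
Round 3 — R1, R2, derive flies(d), blue(c).
Round 4 — R8, derive bird(d).
Closure: {approved(d), bird(d), blue(c), cold(c), flies(d), has_feathers(c), large(c), locked(d), mammal(c), open(d), penguin(c), stale(c), swims(d), visible(d), wooden(d)} — 15 facts.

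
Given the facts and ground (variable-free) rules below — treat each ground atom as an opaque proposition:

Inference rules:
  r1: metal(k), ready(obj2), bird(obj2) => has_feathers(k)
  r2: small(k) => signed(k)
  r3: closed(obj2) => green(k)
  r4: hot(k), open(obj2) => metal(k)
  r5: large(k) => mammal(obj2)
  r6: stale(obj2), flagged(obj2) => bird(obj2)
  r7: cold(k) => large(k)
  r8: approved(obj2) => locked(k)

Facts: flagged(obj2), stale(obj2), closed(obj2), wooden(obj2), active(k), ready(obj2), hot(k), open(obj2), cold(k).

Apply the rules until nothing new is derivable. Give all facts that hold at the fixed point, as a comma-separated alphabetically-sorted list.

Round 1: r3 [closed(obj2) => green(k)]; r4 [hot(k), open(obj2) => metal(k)]; r6 [stale(obj2), flagged(obj2) => bird(obj2)]; r7 [cold(k) => large(k)]. New: green(k), metal(k), bird(obj2), large(k).
Round 2: r1 [metal(k), ready(obj2), bird(obj2) => has_feathers(k)]; r5 [large(k) => mammal(obj2)]. New: has_feathers(k), mammal(obj2).

active(k), bird(obj2), closed(obj2), cold(k), flagged(obj2), green(k), has_feathers(k), hot(k), large(k), mammal(obj2), metal(k), open(obj2), ready(obj2), stale(obj2), wooden(obj2)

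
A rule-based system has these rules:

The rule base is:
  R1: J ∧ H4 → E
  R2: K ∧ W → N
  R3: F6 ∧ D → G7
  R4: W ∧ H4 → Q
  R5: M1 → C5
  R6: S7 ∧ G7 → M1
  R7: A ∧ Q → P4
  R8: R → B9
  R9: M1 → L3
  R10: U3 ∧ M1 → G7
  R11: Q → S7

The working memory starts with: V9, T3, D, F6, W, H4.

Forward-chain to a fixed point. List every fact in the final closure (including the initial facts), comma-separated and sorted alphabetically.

C5, D, F6, G7, H4, L3, M1, Q, S7, T3, V9, W

Round 1: R3 [F6 ∧ D → G7]; R4 [W ∧ H4 → Q]. New: G7, Q.
Round 2: R11 [Q → S7]. New: S7.
Round 3: R6 [S7 ∧ G7 → M1]. New: M1.
Round 4: R5 [M1 → C5]; R9 [M1 → L3]. New: C5, L3.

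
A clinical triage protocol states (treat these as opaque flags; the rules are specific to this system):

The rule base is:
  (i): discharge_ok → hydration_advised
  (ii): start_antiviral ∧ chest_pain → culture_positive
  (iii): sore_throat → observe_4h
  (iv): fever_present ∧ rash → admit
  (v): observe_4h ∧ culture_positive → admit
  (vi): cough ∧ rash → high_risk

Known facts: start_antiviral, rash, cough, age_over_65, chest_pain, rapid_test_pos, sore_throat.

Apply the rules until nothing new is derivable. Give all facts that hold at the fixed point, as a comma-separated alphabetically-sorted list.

Round 1: (ii) [start_antiviral ∧ chest_pain → culture_positive]; (iii) [sore_throat → observe_4h]; (vi) [cough ∧ rash → high_risk]. Adds culture_positive, observe_4h, high_risk.
Round 2: (v) [observe_4h ∧ culture_positive → admit]. Adds admit.

admit, age_over_65, chest_pain, cough, culture_positive, high_risk, observe_4h, rapid_test_pos, rash, sore_throat, start_antiviral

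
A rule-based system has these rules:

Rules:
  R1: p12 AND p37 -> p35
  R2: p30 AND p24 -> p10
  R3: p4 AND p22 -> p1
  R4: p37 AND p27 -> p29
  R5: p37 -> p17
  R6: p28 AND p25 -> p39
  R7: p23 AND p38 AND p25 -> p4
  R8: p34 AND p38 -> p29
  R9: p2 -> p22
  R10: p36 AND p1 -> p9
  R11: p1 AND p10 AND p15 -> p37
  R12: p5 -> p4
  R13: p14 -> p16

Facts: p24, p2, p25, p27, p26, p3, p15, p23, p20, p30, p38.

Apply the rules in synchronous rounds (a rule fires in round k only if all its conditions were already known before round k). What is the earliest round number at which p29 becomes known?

4

[1] R2 [p30 AND p24 -> p10]; R7 [p23 AND p38 AND p25 -> p4]; R9 [p2 -> p22]. ⇒ new: p10, p4, p22.
[2] R3 [p4 AND p22 -> p1]. ⇒ new: p1.
[3] R11 [p1 AND p10 AND p15 -> p37]. ⇒ new: p37.
[4] R4 [p37 AND p27 -> p29]; R5 [p37 -> p17]. ⇒ new: p29, p17.
p29 first appears in round 4.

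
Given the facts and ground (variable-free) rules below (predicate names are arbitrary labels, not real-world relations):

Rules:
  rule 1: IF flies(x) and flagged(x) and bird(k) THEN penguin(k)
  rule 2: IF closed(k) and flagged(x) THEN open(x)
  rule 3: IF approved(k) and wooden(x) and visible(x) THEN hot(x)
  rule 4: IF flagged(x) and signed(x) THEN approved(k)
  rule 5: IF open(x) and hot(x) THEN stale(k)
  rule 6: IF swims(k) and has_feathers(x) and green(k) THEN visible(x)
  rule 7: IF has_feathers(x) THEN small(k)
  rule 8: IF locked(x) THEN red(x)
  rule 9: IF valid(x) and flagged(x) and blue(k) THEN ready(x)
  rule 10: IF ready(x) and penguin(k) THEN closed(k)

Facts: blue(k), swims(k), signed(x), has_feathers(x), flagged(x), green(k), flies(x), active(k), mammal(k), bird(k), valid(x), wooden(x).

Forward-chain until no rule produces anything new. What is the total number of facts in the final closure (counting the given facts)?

Round 1 — rule 1, rule 4, rule 6, rule 7, rule 9, derive penguin(k), approved(k), visible(x), small(k), ready(x).
Round 2 — rule 3, rule 10, derive hot(x), closed(k).
Round 3 — rule 2, derive open(x).
Round 4 — rule 5, derive stale(k).
Closure: {active(k), approved(k), bird(k), blue(k), closed(k), flagged(x), flies(x), green(k), has_feathers(x), hot(x), mammal(k), open(x), penguin(k), ready(x), signed(x), small(k), stale(k), swims(k), valid(x), visible(x), wooden(x)} — 21 facts.

21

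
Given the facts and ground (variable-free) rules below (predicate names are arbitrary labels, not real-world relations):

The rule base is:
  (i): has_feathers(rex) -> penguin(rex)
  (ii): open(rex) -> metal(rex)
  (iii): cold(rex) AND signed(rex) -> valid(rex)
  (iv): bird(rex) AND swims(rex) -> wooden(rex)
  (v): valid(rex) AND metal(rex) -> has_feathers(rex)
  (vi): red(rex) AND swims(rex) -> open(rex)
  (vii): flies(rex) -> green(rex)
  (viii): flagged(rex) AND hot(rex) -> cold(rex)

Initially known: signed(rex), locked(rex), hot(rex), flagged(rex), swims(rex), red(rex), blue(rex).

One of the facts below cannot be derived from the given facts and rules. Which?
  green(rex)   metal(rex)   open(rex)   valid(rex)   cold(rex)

green(rex)

Round 1: (vi) [red(rex) AND swims(rex) -> open(rex)]; (viii) [flagged(rex) AND hot(rex) -> cold(rex)]. Adds open(rex), cold(rex).
Round 2: (ii) [open(rex) -> metal(rex)]; (iii) [cold(rex) AND signed(rex) -> valid(rex)]. Adds metal(rex), valid(rex).
Round 3: (v) [valid(rex) AND metal(rex) -> has_feathers(rex)]. Adds has_feathers(rex).
Round 4: (i) [has_feathers(rex) -> penguin(rex)]. Adds penguin(rex).
Derived: open(rex) (round 1), metal(rex) (round 2), cold(rex) (round 1), valid(rex) (round 2). green(rex) never appears in any round.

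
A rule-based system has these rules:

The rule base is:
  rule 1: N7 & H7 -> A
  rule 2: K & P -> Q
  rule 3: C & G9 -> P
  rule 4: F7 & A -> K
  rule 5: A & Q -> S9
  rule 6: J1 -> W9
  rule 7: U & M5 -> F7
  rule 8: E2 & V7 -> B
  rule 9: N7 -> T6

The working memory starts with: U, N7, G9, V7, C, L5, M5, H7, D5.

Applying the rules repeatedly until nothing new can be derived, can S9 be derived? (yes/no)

Round 1: rule 1 [N7 & H7 -> A]; rule 3 [C & G9 -> P]; rule 7 [U & M5 -> F7]; rule 9 [N7 -> T6]. New: A, P, F7, T6.
Round 2: rule 4 [F7 & A -> K]. New: K.
Round 3: rule 2 [K & P -> Q]. New: Q.
Round 4: rule 5 [A & Q -> S9]. New: S9.
S9 appears in round 4, so it is derivable.

yes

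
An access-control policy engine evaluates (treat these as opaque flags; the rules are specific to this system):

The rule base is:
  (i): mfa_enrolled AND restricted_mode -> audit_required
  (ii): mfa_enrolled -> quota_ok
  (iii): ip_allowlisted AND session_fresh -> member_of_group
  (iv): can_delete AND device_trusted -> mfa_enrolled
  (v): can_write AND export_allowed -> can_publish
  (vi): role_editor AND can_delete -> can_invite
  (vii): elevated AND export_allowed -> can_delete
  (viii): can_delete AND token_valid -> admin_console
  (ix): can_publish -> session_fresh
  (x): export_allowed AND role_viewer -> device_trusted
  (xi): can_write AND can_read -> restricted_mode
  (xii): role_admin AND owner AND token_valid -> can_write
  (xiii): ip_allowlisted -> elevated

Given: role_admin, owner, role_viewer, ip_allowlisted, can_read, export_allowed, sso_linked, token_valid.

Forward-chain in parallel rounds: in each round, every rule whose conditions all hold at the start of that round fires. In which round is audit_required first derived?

[1] (x) [export_allowed AND role_viewer -> device_trusted]; (xii) [role_admin AND owner AND token_valid -> can_write]; (xiii) [ip_allowlisted -> elevated]. ⇒ new: device_trusted, can_write, elevated.
[2] (v) [can_write AND export_allowed -> can_publish]; (vii) [elevated AND export_allowed -> can_delete]; (xi) [can_write AND can_read -> restricted_mode]. ⇒ new: can_publish, can_delete, restricted_mode.
[3] (iv) [can_delete AND device_trusted -> mfa_enrolled]; (viii) [can_delete AND token_valid -> admin_console]; (ix) [can_publish -> session_fresh]. ⇒ new: mfa_enrolled, admin_console, session_fresh.
[4] (i) [mfa_enrolled AND restricted_mode -> audit_required]; (ii) [mfa_enrolled -> quota_ok]; (iii) [ip_allowlisted AND session_fresh -> member_of_group]. ⇒ new: audit_required, quota_ok, member_of_group.
audit_required first appears in round 4.

4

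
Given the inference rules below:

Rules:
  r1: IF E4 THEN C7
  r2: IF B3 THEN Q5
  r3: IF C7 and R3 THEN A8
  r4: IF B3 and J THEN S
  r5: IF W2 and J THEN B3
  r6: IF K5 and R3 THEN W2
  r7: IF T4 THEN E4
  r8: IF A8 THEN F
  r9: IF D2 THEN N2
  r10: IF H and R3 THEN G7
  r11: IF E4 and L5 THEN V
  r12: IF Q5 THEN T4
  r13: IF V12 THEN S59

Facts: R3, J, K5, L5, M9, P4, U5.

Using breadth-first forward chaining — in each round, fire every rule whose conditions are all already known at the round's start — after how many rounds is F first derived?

8

Round 1: r6 [IF K5 and R3 THEN W2]. Adds W2.
Round 2: r5 [IF W2 and J THEN B3]. Adds B3.
Round 3: r2 [IF B3 THEN Q5]; r4 [IF B3 and J THEN S]. Adds Q5, S.
Round 4: r12 [IF Q5 THEN T4]. Adds T4.
Round 5: r7 [IF T4 THEN E4]. Adds E4.
Round 6: r1 [IF E4 THEN C7]; r11 [IF E4 and L5 THEN V]. Adds C7, V.
Round 7: r3 [IF C7 and R3 THEN A8]. Adds A8.
Round 8: r8 [IF A8 THEN F]. Adds F.
F first appears in round 8.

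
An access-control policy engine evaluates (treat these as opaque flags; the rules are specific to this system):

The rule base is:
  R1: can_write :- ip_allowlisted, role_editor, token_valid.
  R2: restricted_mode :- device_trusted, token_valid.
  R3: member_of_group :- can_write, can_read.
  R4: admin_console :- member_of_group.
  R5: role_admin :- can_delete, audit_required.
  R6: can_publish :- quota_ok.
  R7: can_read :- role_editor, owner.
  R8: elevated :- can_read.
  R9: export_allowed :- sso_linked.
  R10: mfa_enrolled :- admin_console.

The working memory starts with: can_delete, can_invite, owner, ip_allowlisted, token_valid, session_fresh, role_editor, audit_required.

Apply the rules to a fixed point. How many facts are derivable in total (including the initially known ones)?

15

Round 1: R1 [can_write :- ip_allowlisted, role_editor, token_valid.]; R5 [role_admin :- can_delete, audit_required.]; R7 [can_read :- role_editor, owner.]. Adds can_write, role_admin, can_read.
Round 2: R3 [member_of_group :- can_write, can_read.]; R8 [elevated :- can_read.]. Adds member_of_group, elevated.
Round 3: R4 [admin_console :- member_of_group.]. Adds admin_console.
Round 4: R10 [mfa_enrolled :- admin_console.]. Adds mfa_enrolled.
Closure: {admin_console, audit_required, can_delete, can_invite, can_read, can_write, elevated, ip_allowlisted, member_of_group, mfa_enrolled, owner, role_admin, role_editor, session_fresh, token_valid} — 15 facts.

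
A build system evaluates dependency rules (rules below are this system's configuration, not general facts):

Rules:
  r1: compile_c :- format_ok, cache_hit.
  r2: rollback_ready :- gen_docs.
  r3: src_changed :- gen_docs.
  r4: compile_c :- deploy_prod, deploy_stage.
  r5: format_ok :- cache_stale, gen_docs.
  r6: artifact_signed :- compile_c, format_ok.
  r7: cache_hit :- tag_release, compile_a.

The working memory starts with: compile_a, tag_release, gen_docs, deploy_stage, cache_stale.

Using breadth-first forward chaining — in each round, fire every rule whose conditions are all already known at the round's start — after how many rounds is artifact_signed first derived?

3

Round 1: r2 [rollback_ready :- gen_docs.]; r3 [src_changed :- gen_docs.]; r5 [format_ok :- cache_stale, gen_docs.]; r7 [cache_hit :- tag_release, compile_a.]. Adds rollback_ready, src_changed, format_ok, cache_hit.
Round 2: r1 [compile_c :- format_ok, cache_hit.]. Adds compile_c.
Round 3: r6 [artifact_signed :- compile_c, format_ok.]. Adds artifact_signed.
artifact_signed first appears in round 3.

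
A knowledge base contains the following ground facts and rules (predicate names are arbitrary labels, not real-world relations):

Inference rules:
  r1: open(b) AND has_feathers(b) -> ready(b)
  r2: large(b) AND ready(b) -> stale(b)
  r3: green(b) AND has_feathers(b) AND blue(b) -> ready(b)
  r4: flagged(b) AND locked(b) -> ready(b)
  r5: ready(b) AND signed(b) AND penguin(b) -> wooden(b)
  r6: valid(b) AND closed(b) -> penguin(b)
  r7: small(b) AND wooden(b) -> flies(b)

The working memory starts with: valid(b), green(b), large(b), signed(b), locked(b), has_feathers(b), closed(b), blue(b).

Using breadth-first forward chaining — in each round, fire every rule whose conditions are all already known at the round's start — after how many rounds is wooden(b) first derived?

2

Round 1 fires r3, r6, giving ready(b), penguin(b).
Round 2 fires r2, r5, giving stale(b), wooden(b).
wooden(b) first appears in round 2.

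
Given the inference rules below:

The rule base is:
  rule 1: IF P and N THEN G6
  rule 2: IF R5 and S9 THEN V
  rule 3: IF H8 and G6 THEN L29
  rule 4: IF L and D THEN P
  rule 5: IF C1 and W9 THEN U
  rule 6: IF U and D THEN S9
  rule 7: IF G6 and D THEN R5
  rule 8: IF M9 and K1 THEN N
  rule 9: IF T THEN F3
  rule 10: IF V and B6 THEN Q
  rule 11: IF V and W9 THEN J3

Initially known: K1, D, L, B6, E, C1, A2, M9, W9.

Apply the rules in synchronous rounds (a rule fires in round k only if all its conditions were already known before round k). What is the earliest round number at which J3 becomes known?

[1] rule 4 [IF L and D THEN P]; rule 5 [IF C1 and W9 THEN U]; rule 8 [IF M9 and K1 THEN N]. ⇒ new: P, U, N.
[2] rule 1 [IF P and N THEN G6]; rule 6 [IF U and D THEN S9]. ⇒ new: G6, S9.
[3] rule 7 [IF G6 and D THEN R5]. ⇒ new: R5.
[4] rule 2 [IF R5 and S9 THEN V]. ⇒ new: V.
[5] rule 10 [IF V and B6 THEN Q]; rule 11 [IF V and W9 THEN J3]. ⇒ new: Q, J3.
J3 first appears in round 5.

5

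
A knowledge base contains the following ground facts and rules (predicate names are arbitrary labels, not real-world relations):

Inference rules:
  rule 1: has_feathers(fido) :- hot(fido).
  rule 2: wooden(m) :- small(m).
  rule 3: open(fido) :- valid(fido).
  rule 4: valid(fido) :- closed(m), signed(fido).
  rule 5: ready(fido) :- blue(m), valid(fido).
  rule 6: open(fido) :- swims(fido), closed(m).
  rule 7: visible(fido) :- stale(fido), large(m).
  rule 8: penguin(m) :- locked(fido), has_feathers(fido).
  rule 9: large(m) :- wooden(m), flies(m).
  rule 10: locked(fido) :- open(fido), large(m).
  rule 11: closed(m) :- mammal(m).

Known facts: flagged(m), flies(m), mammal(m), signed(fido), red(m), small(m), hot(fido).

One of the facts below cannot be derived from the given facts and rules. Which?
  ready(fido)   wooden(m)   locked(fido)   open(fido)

ready(fido)

Round 1: rule 1 [has_feathers(fido) :- hot(fido).]; rule 2 [wooden(m) :- small(m).]; rule 11 [closed(m) :- mammal(m).]. New: has_feathers(fido), wooden(m), closed(m).
Round 2: rule 4 [valid(fido) :- closed(m), signed(fido).]; rule 9 [large(m) :- wooden(m), flies(m).]. New: valid(fido), large(m).
Round 3: rule 3 [open(fido) :- valid(fido).]. New: open(fido).
Round 4: rule 10 [locked(fido) :- open(fido), large(m).]. New: locked(fido).
Round 5: rule 8 [penguin(m) :- locked(fido), has_feathers(fido).]. New: penguin(m).
Derived: wooden(m) (round 1), locked(fido) (round 4), open(fido) (round 3). ready(fido) never appears in any round.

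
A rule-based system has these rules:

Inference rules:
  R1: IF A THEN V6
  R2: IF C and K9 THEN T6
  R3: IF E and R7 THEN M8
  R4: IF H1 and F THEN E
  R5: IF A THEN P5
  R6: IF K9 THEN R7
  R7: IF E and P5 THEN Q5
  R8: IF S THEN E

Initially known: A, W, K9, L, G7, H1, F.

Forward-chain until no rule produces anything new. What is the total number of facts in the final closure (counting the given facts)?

13

Round 1 fires R1, R4, R5, R6, giving V6, E, P5, R7.
Round 2 fires R3, R7, giving M8, Q5.
Closure: {A, E, F, G7, H1, K9, L, M8, P5, Q5, R7, V6, W} — 13 facts.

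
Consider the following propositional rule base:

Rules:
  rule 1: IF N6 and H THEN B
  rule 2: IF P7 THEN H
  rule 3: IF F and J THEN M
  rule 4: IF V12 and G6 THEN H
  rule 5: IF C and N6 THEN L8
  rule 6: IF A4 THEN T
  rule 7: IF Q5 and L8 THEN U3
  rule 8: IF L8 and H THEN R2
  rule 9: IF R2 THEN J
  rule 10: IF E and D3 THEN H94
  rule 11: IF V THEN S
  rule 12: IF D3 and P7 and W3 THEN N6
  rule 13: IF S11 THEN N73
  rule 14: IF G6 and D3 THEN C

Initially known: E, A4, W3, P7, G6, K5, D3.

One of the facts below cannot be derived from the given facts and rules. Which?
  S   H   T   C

S

Round 1: rule 2 [IF P7 THEN H]; rule 6 [IF A4 THEN T]; rule 10 [IF E and D3 THEN H94]; rule 12 [IF D3 and P7 and W3 THEN N6]; rule 14 [IF G6 and D3 THEN C]. Adds H, T, H94, N6, C.
Round 2: rule 1 [IF N6 and H THEN B]; rule 5 [IF C and N6 THEN L8]. Adds B, L8.
Round 3: rule 8 [IF L8 and H THEN R2]. Adds R2.
Round 4: rule 9 [IF R2 THEN J]. Adds J.
Derived: T (round 1), C (round 1), H (round 1). S never appears in any round.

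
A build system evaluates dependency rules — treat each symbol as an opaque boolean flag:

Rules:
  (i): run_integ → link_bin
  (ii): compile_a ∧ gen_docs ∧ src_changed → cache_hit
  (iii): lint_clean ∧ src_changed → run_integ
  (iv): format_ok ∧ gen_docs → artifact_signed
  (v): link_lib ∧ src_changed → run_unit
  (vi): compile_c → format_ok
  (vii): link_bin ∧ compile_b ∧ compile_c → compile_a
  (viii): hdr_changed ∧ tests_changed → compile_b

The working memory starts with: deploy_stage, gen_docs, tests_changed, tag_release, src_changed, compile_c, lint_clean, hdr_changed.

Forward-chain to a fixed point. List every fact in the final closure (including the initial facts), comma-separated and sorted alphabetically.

artifact_signed, cache_hit, compile_a, compile_b, compile_c, deploy_stage, format_ok, gen_docs, hdr_changed, link_bin, lint_clean, run_integ, src_changed, tag_release, tests_changed

Round 1: (iii) [lint_clean ∧ src_changed → run_integ]; (vi) [compile_c → format_ok]; (viii) [hdr_changed ∧ tests_changed → compile_b]. New: run_integ, format_ok, compile_b.
Round 2: (i) [run_integ → link_bin]; (iv) [format_ok ∧ gen_docs → artifact_signed]. New: link_bin, artifact_signed.
Round 3: (vii) [link_bin ∧ compile_b ∧ compile_c → compile_a]. New: compile_a.
Round 4: (ii) [compile_a ∧ gen_docs ∧ src_changed → cache_hit]. New: cache_hit.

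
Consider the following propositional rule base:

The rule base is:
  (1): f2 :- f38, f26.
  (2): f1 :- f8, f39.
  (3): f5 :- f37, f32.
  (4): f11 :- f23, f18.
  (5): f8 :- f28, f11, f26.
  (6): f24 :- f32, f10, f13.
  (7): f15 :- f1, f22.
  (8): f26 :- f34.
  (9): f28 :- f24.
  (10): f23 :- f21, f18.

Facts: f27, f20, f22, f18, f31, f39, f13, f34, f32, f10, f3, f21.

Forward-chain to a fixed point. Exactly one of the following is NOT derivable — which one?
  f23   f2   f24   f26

f2

Round 1: (6) [f24 :- f32, f10, f13.]; (8) [f26 :- f34.]; (10) [f23 :- f21, f18.]. Adds f24, f26, f23.
Round 2: (4) [f11 :- f23, f18.]; (9) [f28 :- f24.]. Adds f11, f28.
Round 3: (5) [f8 :- f28, f11, f26.]. Adds f8.
Round 4: (2) [f1 :- f8, f39.]. Adds f1.
Round 5: (7) [f15 :- f1, f22.]. Adds f15.
Derived: f26 (round 1), f24 (round 1), f23 (round 1). f2 never appears in any round.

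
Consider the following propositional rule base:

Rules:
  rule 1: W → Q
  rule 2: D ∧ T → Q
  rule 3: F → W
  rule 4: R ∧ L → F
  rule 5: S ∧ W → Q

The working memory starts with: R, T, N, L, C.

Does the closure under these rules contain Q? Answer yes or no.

yes

[1] rule 4 [R ∧ L → F]. ⇒ new: F.
[2] rule 3 [F → W]. ⇒ new: W.
[3] rule 1 [W → Q]. ⇒ new: Q.
Q appears in round 3, so it is derivable.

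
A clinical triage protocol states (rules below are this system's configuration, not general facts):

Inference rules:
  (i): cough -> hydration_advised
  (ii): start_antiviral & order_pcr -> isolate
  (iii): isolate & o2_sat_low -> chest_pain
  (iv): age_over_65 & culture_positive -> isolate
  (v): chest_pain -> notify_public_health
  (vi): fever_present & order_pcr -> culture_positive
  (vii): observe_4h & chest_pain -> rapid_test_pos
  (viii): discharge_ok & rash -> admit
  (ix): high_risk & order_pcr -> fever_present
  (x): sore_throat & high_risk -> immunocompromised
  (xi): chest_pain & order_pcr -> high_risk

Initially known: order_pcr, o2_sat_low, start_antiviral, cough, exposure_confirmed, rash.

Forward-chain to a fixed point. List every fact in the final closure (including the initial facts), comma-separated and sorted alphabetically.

Round 1: (i) [cough -> hydration_advised]; (ii) [start_antiviral & order_pcr -> isolate]. New: hydration_advised, isolate.
Round 2: (iii) [isolate & o2_sat_low -> chest_pain]. New: chest_pain.
Round 3: (v) [chest_pain -> notify_public_health]; (xi) [chest_pain & order_pcr -> high_risk]. New: notify_public_health, high_risk.
Round 4: (ix) [high_risk & order_pcr -> fever_present]. New: fever_present.
Round 5: (vi) [fever_present & order_pcr -> culture_positive]. New: culture_positive.

chest_pain, cough, culture_positive, exposure_confirmed, fever_present, high_risk, hydration_advised, isolate, notify_public_health, o2_sat_low, order_pcr, rash, start_antiviral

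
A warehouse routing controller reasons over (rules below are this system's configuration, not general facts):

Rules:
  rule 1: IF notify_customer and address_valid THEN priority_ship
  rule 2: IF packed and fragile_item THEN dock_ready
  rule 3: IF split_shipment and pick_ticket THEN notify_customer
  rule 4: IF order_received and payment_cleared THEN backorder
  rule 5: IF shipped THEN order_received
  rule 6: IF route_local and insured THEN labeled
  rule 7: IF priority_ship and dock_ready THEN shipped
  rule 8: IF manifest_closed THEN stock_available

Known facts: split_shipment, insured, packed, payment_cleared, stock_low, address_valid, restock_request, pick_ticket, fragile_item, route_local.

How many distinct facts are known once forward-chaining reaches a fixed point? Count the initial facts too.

Round 1 — rule 2, rule 3, rule 6, derive dock_ready, notify_customer, labeled.
Round 2 — rule 1, derive priority_ship.
Round 3 — rule 7, derive shipped.
Round 4 — rule 5, derive order_received.
Round 5 — rule 4, derive backorder.
Closure: {address_valid, backorder, dock_ready, fragile_item, insured, labeled, notify_customer, order_received, packed, payment_cleared, pick_ticket, priority_ship, restock_request, route_local, shipped, split_shipment, stock_low} — 17 facts.

17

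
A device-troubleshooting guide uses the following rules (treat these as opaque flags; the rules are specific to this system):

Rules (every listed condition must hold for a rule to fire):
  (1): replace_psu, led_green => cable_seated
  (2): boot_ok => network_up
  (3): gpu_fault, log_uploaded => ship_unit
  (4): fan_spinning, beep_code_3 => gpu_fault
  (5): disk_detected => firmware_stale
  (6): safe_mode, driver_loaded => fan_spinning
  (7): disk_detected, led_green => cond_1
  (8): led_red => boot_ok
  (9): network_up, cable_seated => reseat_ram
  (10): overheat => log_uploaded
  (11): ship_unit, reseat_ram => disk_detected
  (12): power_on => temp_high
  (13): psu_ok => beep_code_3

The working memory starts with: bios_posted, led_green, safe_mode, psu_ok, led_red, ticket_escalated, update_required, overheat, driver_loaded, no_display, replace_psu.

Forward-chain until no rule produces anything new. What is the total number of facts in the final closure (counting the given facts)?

Round 1 — (1), (6), (8), (10), (13), derive cable_seated, fan_spinning, boot_ok, log_uploaded, beep_code_3.
Round 2 — (2), (4), derive network_up, gpu_fault.
Round 3 — (3), (9), derive ship_unit, reseat_ram.
Round 4 — (11), derive disk_detected.
Round 5 — (5), (7), derive firmware_stale, cond_1.
Closure: {beep_code_3, bios_posted, boot_ok, cable_seated, cond_1, disk_detected, driver_loaded, fan_spinning, firmware_stale, gpu_fault, led_green, led_red, log_uploaded, network_up, no_display, overheat, psu_ok, replace_psu, reseat_ram, safe_mode, ship_unit, ticket_escalated, update_required} — 23 facts.

23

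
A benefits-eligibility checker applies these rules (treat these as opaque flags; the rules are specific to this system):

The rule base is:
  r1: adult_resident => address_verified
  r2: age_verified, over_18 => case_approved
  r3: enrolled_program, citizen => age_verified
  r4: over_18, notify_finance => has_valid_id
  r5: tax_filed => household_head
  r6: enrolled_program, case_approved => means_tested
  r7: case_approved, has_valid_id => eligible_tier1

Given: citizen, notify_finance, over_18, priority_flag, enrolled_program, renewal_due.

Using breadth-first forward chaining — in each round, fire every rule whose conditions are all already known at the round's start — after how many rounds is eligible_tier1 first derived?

Round 1 fires r3, r4, giving age_verified, has_valid_id.
Round 2 fires r2, giving case_approved.
Round 3 fires r6, r7, giving means_tested, eligible_tier1.
eligible_tier1 first appears in round 3.

3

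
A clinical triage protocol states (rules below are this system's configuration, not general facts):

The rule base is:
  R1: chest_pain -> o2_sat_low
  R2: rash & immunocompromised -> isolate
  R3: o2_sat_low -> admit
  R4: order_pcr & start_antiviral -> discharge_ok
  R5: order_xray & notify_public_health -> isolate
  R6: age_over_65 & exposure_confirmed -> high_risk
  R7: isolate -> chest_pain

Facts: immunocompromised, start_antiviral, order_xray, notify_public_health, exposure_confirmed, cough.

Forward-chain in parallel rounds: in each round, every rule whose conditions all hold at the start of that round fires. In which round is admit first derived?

4

Round 1 fires R5, giving isolate.
Round 2 fires R7, giving chest_pain.
Round 3 fires R1, giving o2_sat_low.
Round 4 fires R3, giving admit.
admit first appears in round 4.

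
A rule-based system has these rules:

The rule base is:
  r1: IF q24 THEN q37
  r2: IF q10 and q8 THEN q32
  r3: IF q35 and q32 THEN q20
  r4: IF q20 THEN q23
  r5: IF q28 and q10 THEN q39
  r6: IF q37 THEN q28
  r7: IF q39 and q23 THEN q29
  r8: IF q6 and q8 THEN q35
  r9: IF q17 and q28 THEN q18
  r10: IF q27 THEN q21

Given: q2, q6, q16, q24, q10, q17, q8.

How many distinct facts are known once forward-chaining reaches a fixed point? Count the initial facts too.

16

Round 1 — r1, r2, r8, derive q37, q32, q35.
Round 2 — r3, r6, derive q20, q28.
Round 3 — r4, r5, r9, derive q23, q39, q18.
Round 4 — r7, derive q29.
Closure: {q10, q16, q17, q18, q2, q20, q23, q24, q28, q29, q32, q35, q37, q39, q6, q8} — 16 facts.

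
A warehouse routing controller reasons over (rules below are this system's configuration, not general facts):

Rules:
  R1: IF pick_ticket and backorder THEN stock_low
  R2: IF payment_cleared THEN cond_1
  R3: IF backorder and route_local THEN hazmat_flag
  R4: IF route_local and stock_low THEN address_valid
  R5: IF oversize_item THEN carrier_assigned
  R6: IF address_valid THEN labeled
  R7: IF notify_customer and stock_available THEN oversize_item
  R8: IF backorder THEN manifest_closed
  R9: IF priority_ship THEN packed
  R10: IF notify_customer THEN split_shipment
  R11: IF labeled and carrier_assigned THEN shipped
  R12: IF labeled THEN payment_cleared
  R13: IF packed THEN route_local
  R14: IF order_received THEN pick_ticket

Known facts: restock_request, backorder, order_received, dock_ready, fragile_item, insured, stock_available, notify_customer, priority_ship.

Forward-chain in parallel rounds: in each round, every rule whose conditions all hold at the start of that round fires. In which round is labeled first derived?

4

Round 1 — R7, R8, R9, R10, R14, derive oversize_item, manifest_closed, packed, split_shipment, pick_ticket.
Round 2 — R1, R5, R13, derive stock_low, carrier_assigned, route_local.
Round 3 — R3, R4, derive hazmat_flag, address_valid.
Round 4 — R6, derive labeled.
labeled first appears in round 4.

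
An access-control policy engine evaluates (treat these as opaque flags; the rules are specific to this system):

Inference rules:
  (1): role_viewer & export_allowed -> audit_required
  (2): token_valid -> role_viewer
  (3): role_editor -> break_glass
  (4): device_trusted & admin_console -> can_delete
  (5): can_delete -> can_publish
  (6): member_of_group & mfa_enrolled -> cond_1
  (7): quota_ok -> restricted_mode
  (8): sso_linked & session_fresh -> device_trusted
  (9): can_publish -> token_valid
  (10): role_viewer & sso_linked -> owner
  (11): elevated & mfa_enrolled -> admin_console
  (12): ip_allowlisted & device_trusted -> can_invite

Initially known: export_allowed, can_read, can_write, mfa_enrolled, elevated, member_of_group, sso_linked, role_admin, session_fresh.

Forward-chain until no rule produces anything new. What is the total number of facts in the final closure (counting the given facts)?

Round 1: (6) [member_of_group & mfa_enrolled -> cond_1]; (8) [sso_linked & session_fresh -> device_trusted]; (11) [elevated & mfa_enrolled -> admin_console]. Adds cond_1, device_trusted, admin_console.
Round 2: (4) [device_trusted & admin_console -> can_delete]. Adds can_delete.
Round 3: (5) [can_delete -> can_publish]. Adds can_publish.
Round 4: (9) [can_publish -> token_valid]. Adds token_valid.
Round 5: (2) [token_valid -> role_viewer]. Adds role_viewer.
Round 6: (1) [role_viewer & export_allowed -> audit_required]; (10) [role_viewer & sso_linked -> owner]. Adds audit_required, owner.
Closure: {admin_console, audit_required, can_delete, can_publish, can_read, can_write, cond_1, device_trusted, elevated, export_allowed, member_of_group, mfa_enrolled, owner, role_admin, role_viewer, session_fresh, sso_linked, token_valid} — 18 facts.

18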